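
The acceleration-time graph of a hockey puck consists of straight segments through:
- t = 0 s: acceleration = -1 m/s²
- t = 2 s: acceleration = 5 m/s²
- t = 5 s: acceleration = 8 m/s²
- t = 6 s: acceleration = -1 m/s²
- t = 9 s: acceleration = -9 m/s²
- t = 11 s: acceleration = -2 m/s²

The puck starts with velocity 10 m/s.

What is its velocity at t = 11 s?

Δv equals the area under the a-t graph; then v = v₀ + Δv.
0–2 s: ½(-1 + 5)(2) = 4 m/s
2–5 s: ½(5 + 8)(3) = 19.5 m/s
5–6 s: ½(8 + -1)(1) = 3.5 m/s
6–9 s: ½(-1 + -9)(3) = -15 m/s
9–11 s: ½(-9 + -2)(2) = -11 m/s
Δv = 1 m/s, so v(11) = 10 + (1) = 11 m/s.

11 m/s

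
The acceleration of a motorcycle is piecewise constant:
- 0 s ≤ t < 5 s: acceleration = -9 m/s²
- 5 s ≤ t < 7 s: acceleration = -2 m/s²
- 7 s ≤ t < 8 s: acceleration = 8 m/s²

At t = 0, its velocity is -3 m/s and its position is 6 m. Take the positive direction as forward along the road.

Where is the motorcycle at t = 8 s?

On each constant-a segment, Δv = aΔt and Δx = v₀Δt + ½aΔt²; chain segment to segment.
0–5 s: v starts -3 m/s; Δx = -3·5 + ½·-9·5² = -127.5 m; v ends -48 m/s.
5–7 s: v starts -48 m/s; Δx = -48·2 + ½·-2·2² = -100 m; v ends -52 m/s.
7–8 s: v starts -52 m/s; Δx = -52·1 + ½·8·1² = -48 m; v ends -44 m/s.
x(8) = 6 + Σ Δx = -269.5 m.

-269.5 m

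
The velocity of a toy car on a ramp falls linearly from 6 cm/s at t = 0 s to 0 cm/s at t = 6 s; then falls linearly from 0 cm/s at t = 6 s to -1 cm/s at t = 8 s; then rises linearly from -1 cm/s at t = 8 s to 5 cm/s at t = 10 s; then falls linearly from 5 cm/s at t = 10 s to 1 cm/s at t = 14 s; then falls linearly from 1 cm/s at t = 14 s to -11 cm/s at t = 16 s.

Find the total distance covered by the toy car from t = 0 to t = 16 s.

Distance (not displacement) is the total path length: add the absolute areas under v-t.
0–6 s: |½(6 + 0)(6)| = 18 cm
6–8 s: |½(0 + -1)(2)| = 1 cm
8–10 s: v = 0 at t = 25/3 s; triangle areas 1/6 + 25/6 = 13/3 cm
10–14 s: |½(5 + 1)(4)| = 12 cm
14–16 s: v = 0 at t = 85/6 s; triangle areas 1/12 + 121/12 = 61/6 cm
Total distance = 45.5 cm

45.5 cm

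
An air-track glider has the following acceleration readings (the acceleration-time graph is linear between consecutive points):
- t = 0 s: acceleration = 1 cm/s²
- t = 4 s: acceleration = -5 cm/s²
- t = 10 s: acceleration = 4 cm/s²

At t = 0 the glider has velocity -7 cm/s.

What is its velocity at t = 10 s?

-18 cm/s

Δv equals the area under the a-t graph; then v = v₀ + Δv.
0–4 s: ½(1 + -5)(4) = -8 cm/s
4–10 s: ½(-5 + 4)(6) = -3 cm/s
Δv = -11 cm/s, so v(10) = -7 + (-11) = -18 cm/s.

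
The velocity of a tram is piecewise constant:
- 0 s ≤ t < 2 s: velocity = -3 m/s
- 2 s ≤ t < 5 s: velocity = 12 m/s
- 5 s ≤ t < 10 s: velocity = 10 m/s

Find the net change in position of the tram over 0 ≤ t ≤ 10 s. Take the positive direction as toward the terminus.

80 m

Net displacement equals the area under the velocity-time graph (areas below the axis count negative).
0–2 s: -3 × 2 = -6 m
2–5 s: 12 × 3 = 36 m
5–10 s: 10 × 5 = 50 m
Net displacement = 80 m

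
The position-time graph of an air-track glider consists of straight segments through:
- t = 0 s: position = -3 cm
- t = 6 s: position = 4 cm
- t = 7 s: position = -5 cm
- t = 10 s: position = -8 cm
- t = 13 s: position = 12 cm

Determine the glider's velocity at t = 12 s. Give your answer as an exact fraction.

Velocity is the slope of the x-t graph on 10–13 s: (12 − -8)/(13 − 10) = 20/3 cm/s.

20/3 cm/s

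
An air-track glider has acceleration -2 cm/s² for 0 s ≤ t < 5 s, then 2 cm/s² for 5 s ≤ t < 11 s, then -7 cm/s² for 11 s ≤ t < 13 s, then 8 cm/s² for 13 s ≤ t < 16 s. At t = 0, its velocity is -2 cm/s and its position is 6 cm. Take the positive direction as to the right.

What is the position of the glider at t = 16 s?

On each constant-a segment, Δv = aΔt and Δx = v₀Δt + ½aΔt²; chain segment to segment.
0–5 s: v starts -2 cm/s; Δx = -2·5 + ½·-2·5² = -35 cm; v ends -12 cm/s.
5–11 s: v starts -12 cm/s; Δx = -12·6 + ½·2·6² = -36 cm; v ends 0 cm/s.
11–13 s: v starts 0 cm/s; Δx = 0·2 + ½·-7·2² = -14 cm; v ends -14 cm/s.
13–16 s: v starts -14 cm/s; Δx = -14·3 + ½·8·3² = -6 cm; v ends 10 cm/s.
x(16) = 6 + Σ Δx = -85 cm.

-85 cm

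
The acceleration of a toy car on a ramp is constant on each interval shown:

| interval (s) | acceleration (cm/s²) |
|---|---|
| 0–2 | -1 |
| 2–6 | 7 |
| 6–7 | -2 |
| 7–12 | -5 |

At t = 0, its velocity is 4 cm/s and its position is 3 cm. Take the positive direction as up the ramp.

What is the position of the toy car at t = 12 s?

On each constant-a segment, Δv = aΔt and Δx = v₀Δt + ½aΔt²; chain segment to segment.
0–2 s: v starts 4 cm/s; Δx = 4·2 + ½·-1·2² = 6 cm; v ends 2 cm/s.
2–6 s: v starts 2 cm/s; Δx = 2·4 + ½·7·4² = 64 cm; v ends 30 cm/s.
6–7 s: v starts 30 cm/s; Δx = 30·1 + ½·-2·1² = 29 cm; v ends 28 cm/s.
7–12 s: v starts 28 cm/s; Δx = 28·5 + ½·-5·5² = 77.5 cm; v ends 3 cm/s.
x(12) = 3 + Σ Δx = 179.5 cm.

179.5 cm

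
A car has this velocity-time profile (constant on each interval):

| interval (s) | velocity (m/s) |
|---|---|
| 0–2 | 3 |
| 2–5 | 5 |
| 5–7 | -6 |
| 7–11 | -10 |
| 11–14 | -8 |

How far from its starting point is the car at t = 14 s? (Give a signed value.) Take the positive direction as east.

Displacement is the signed area under the v-t curve.
0–2 s: 3 × 2 = 6 m
2–5 s: 5 × 3 = 15 m
5–7 s: -6 × 2 = -12 m
7–11 s: -10 × 4 = -40 m
11–14 s: -8 × 3 = -24 m
Net displacement = -55 m

-55 m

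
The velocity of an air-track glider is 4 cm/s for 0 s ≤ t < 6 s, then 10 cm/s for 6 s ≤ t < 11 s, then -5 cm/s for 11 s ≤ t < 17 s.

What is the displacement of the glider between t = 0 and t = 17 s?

Displacement is the signed area under the v-t curve.
0–6 s: 4 × 6 = 24 cm
6–11 s: 10 × 5 = 50 cm
11–17 s: -5 × 6 = -30 cm
Net displacement = 44 cm

44 cm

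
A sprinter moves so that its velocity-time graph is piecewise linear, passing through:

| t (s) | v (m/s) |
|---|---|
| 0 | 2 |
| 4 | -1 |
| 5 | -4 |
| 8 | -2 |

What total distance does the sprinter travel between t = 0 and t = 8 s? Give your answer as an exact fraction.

89/6 m

Distance (not displacement) is the total path length: add the absolute areas under v-t.
0–4 s: v = 0 at t = 8/3 s; triangle areas 8/3 + 2/3 = 10/3 m
4–5 s: |½(-1 + -4)(1)| = 2.5 m
5–8 s: |½(-4 + -2)(3)| = 9 m
Total distance = 89/6 m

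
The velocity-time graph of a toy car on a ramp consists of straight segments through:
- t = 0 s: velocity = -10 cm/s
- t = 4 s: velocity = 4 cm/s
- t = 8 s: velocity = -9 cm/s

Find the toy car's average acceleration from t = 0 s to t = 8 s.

0.125 cm/s²

Average acceleration = Δv/Δt = (-9 − -10)/(8 − 0) = 0.125 cm/s².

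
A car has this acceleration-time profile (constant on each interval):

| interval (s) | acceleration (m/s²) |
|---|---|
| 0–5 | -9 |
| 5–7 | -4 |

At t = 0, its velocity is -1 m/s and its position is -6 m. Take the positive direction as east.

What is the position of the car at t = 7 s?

-223.5 m

On each constant-a segment, Δv = aΔt and Δx = v₀Δt + ½aΔt²; chain segment to segment.
0–5 s: v starts -1 m/s; Δx = -1·5 + ½·-9·5² = -117.5 m; v ends -46 m/s.
5–7 s: v starts -46 m/s; Δx = -46·2 + ½·-4·2² = -100 m; v ends -54 m/s.
x(7) = -6 + Σ Δx = -223.5 m.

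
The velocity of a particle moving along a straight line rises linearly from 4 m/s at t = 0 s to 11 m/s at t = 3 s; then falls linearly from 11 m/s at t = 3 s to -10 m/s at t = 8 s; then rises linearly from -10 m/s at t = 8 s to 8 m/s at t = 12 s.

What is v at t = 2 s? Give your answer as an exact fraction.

On 0–3 s the graph is linear from 4 to 11 m/s: v(2) = 4 + (11 − 4)·(2 − 0)/(3 − 0) = 26/3 m/s.

26/3 m/s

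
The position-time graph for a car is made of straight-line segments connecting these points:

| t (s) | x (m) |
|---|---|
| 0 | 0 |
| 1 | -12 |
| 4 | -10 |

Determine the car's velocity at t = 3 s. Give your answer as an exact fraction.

Velocity is the slope of the x-t graph on 1–4 s: (-10 − -12)/(4 − 1) = 2/3 m/s.

2/3 m/s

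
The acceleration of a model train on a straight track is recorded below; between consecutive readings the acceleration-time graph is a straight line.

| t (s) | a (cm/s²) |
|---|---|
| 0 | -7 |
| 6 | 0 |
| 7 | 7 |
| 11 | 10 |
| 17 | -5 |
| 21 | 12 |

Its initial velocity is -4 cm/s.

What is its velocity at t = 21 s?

41.5 cm/s

Δv equals the area under the a-t graph; then v = v₀ + Δv.
0–6 s: ½(-7 + 0)(6) = -21 cm/s
6–7 s: ½(0 + 7)(1) = 3.5 cm/s
7–11 s: ½(7 + 10)(4) = 34 cm/s
11–17 s: ½(10 + -5)(6) = 15 cm/s
17–21 s: ½(-5 + 12)(4) = 14 cm/s
Δv = 45.5 cm/s, so v(21) = -4 + (45.5) = 41.5 cm/s.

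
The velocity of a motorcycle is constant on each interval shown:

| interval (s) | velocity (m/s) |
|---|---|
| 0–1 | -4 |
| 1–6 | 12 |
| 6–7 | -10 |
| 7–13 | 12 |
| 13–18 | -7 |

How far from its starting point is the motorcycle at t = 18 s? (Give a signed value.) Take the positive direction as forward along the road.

Displacement is the signed area under the v-t curve.
0–1 s: -4 × 1 = -4 m
1–6 s: 12 × 5 = 60 m
6–7 s: -10 × 1 = -10 m
7–13 s: 12 × 6 = 72 m
13–18 s: -7 × 5 = -35 m
Net displacement = 83 m

83 m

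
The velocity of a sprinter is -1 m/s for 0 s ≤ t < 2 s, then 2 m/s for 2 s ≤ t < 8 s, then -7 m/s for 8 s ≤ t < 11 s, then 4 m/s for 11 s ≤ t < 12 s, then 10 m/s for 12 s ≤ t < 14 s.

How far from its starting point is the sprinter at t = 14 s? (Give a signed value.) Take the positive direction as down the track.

Net displacement equals the area under the velocity-time graph (areas below the axis count negative).
0–2 s: -1 × 2 = -2 m
2–8 s: 2 × 6 = 12 m
8–11 s: -7 × 3 = -21 m
11–12 s: 4 × 1 = 4 m
12–14 s: 10 × 2 = 20 m
Net displacement = 13 m

13 m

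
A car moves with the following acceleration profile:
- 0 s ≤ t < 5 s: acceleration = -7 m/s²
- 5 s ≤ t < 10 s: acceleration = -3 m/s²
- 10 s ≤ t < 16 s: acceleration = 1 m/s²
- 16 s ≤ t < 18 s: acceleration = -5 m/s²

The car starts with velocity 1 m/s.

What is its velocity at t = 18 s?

Δv equals the area under the a-t graph; then v = v₀ + Δv.
0–5 s: -7 × 5 = -35 m/s
5–10 s: -3 × 5 = -15 m/s
10–16 s: 1 × 6 = 6 m/s
16–18 s: -5 × 2 = -10 m/s
Δv = -54 m/s, so v(18) = 1 + (-54) = -53 m/s.

-53 m/s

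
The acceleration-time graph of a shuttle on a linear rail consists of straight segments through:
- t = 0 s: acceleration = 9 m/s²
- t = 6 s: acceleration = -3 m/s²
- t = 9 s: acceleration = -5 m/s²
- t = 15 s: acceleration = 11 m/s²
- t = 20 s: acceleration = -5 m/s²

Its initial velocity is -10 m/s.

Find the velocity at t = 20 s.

Δv equals the area under the a-t graph; then v = v₀ + Δv.
0–6 s: ½(9 + -3)(6) = 18 m/s
6–9 s: ½(-3 + -5)(3) = -12 m/s
9–15 s: ½(-5 + 11)(6) = 18 m/s
15–20 s: ½(11 + -5)(5) = 15 m/s
Δv = 39 m/s, so v(20) = -10 + (39) = 29 m/s.

29 m/s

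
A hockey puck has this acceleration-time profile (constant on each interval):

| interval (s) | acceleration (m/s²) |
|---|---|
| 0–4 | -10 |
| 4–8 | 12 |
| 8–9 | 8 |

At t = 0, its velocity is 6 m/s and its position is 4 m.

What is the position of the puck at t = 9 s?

On each constant-a segment, Δv = aΔt and Δx = v₀Δt + ½aΔt²; chain segment to segment.
0–4 s: v starts 6 m/s; Δx = 6·4 + ½·-10·4² = -56 m; v ends -34 m/s.
4–8 s: v starts -34 m/s; Δx = -34·4 + ½·12·4² = -40 m; v ends 14 m/s.
8–9 s: v starts 14 m/s; Δx = 14·1 + ½·8·1² = 18 m; v ends 22 m/s.
x(9) = 4 + Σ Δx = -74 m.

-74 m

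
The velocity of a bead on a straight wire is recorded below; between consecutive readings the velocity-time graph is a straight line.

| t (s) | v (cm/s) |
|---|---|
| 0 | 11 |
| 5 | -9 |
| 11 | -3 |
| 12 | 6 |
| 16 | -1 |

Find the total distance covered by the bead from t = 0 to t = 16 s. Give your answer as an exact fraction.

2081/28 cm

Distance (not displacement) is the total path length: add the absolute areas under v-t.
0–5 s: v = 0 at t = 2.75 s; triangle areas 15.125 + 10.125 = 25.25 cm
5–11 s: |½(-9 + -3)(6)| = 36 cm
11–12 s: v = 0 at t = 34/3 s; triangle areas 0.5 + 2 = 2.5 cm
12–16 s: v = 0 at t = 108/7 s; triangle areas 72/7 + 2/7 = 74/7 cm
Total distance = 2081/28 cm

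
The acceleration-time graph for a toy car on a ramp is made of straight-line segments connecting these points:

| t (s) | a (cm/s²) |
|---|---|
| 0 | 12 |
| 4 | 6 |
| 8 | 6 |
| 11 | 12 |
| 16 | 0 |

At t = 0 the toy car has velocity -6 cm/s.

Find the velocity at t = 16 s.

111 cm/s

Δv equals the area under the a-t graph; then v = v₀ + Δv.
0–4 s: ½(12 + 6)(4) = 36 cm/s
4–8 s: 6 × 4 = 24 cm/s
8–11 s: ½(6 + 12)(3) = 27 cm/s
11–16 s: ½(12 + 0)(5) = 30 cm/s
Δv = 117 cm/s, so v(16) = -6 + (117) = 111 cm/s.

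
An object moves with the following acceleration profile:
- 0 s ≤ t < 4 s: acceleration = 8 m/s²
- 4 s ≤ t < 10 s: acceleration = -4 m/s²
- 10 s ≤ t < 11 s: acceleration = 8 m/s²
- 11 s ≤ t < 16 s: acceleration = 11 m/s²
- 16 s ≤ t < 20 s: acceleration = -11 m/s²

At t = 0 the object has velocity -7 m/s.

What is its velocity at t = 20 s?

20 m/s

Δv equals the area under the a-t graph; then v = v₀ + Δv.
0–4 s: 8 × 4 = 32 m/s
4–10 s: -4 × 6 = -24 m/s
10–11 s: 8 × 1 = 8 m/s
11–16 s: 11 × 5 = 55 m/s
16–20 s: -11 × 4 = -44 m/s
Δv = 27 m/s, so v(20) = -7 + (27) = 20 m/s.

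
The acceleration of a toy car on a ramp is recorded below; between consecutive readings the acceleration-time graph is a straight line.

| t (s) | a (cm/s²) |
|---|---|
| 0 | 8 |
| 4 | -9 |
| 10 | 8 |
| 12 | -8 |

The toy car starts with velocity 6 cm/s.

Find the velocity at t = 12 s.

Δv equals the area under the a-t graph; then v = v₀ + Δv.
0–4 s: ½(8 + -9)(4) = -2 cm/s
4–10 s: ½(-9 + 8)(6) = -3 cm/s
10–12 s: ½(8 + -8)(2) = 0 cm/s
Δv = -5 cm/s, so v(12) = 6 + (-5) = 1 cm/s.

1 cm/s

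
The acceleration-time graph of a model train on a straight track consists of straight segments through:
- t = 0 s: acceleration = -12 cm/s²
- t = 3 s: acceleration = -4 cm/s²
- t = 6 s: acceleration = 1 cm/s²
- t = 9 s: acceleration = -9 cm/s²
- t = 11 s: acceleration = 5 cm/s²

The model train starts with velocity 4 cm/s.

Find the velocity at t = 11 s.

-40.5 cm/s

Δv equals the area under the a-t graph; then v = v₀ + Δv.
0–3 s: ½(-12 + -4)(3) = -24 cm/s
3–6 s: ½(-4 + 1)(3) = -4.5 cm/s
6–9 s: ½(1 + -9)(3) = -12 cm/s
9–11 s: ½(-9 + 5)(2) = -4 cm/s
Δv = -44.5 cm/s, so v(11) = 4 + (-44.5) = -40.5 cm/s.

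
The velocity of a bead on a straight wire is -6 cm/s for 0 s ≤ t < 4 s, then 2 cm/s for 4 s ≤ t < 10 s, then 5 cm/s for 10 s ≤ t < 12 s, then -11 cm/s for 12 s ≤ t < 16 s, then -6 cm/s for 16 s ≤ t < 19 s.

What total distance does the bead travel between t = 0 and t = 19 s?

108 cm

Total distance travelled is ∫|v| dt — sum the magnitudes of each area piece.
0–4 s: |-6| × 4 = 24 cm
4–10 s: |2| × 6 = 12 cm
10–12 s: |5| × 2 = 10 cm
12–16 s: |-11| × 4 = 44 cm
16–19 s: |-6| × 3 = 18 cm
Total distance = 108 cm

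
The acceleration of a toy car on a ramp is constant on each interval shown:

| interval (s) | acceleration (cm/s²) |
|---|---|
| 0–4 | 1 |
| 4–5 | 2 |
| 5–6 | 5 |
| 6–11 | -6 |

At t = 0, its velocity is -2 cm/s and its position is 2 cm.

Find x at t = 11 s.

-18.5 cm

On each constant-a segment, Δv = aΔt and Δx = v₀Δt + ½aΔt²; chain segment to segment.
0–4 s: v starts -2 cm/s; Δx = -2·4 + ½·1·4² = 0 cm; v ends 2 cm/s.
4–5 s: v starts 2 cm/s; Δx = 2·1 + ½·2·1² = 3 cm; v ends 4 cm/s.
5–6 s: v starts 4 cm/s; Δx = 4·1 + ½·5·1² = 6.5 cm; v ends 9 cm/s.
6–11 s: v starts 9 cm/s; Δx = 9·5 + ½·-6·5² = -30 cm; v ends -21 cm/s.
x(11) = 2 + Σ Δx = -18.5 cm.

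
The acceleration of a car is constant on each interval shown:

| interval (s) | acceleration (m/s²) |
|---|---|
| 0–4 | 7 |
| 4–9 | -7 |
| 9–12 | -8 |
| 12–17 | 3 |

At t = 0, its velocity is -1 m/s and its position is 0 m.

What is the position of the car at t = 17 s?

On each constant-a segment, Δv = aΔt and Δx = v₀Δt + ½aΔt²; chain segment to segment.
0–4 s: v starts -1 m/s; Δx = -1·4 + ½·7·4² = 52 m; v ends 27 m/s.
4–9 s: v starts 27 m/s; Δx = 27·5 + ½·-7·5² = 47.5 m; v ends -8 m/s.
9–12 s: v starts -8 m/s; Δx = -8·3 + ½·-8·3² = -60 m; v ends -32 m/s.
12–17 s: v starts -32 m/s; Δx = -32·5 + ½·3·5² = -122.5 m; v ends -17 m/s.
x(17) = 0 + Σ Δx = -83 m.

-83 m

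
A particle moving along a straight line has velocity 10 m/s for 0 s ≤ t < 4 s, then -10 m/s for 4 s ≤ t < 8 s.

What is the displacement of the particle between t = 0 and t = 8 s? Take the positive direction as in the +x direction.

0 m

Net displacement equals the area under the velocity-time graph (areas below the axis count negative).
0–4 s: 10 × 4 = 40 m
4–8 s: -10 × 4 = -40 m
Net displacement = 0 m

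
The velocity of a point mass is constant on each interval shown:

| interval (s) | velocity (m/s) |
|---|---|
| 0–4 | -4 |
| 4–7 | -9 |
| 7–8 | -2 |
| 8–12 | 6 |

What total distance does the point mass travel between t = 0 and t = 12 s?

69 m

Distance (not displacement) is the total path length: add the absolute areas under v-t.
0–4 s: |-4| × 4 = 16 m
4–7 s: |-9| × 3 = 27 m
7–8 s: |-2| × 1 = 2 m
8–12 s: |6| × 4 = 24 m
Total distance = 69 m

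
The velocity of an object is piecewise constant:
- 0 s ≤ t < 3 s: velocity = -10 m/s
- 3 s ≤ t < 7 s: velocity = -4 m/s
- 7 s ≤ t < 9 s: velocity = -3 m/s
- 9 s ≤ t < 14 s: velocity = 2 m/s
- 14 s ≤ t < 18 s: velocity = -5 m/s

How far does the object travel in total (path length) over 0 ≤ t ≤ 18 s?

Total distance travelled is ∫|v| dt — sum the magnitudes of each area piece.
0–3 s: |-10| × 3 = 30 m
3–7 s: |-4| × 4 = 16 m
7–9 s: |-3| × 2 = 6 m
9–14 s: |2| × 5 = 10 m
14–18 s: |-5| × 4 = 20 m
Total distance = 82 m

82 m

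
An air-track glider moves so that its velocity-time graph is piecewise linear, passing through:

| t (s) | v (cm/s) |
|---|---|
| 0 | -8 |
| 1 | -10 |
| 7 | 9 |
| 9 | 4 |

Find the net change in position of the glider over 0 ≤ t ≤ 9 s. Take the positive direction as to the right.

Net displacement equals the area under the velocity-time graph (areas below the axis count negative).
0–1 s: ½(-8 + -10)(1) = -9 cm
1–7 s: ½(-10 + 9)(6) = -3 cm
7–9 s: ½(9 + 4)(2) = 13 cm
Net displacement = 1 cm

1 cm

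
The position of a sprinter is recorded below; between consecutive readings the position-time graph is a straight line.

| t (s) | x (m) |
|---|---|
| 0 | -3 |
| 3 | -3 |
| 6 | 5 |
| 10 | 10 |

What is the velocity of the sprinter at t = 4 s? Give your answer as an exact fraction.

8/3 m/s

Velocity is the slope of the x-t graph on 3–6 s: (5 − -3)/(6 − 3) = 8/3 m/s.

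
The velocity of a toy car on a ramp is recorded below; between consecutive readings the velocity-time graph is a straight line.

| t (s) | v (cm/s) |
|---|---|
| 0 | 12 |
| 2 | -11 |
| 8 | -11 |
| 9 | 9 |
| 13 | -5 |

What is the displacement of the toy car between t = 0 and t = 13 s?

-58 cm

Net displacement equals the area under the velocity-time graph (areas below the axis count negative).
0–2 s: ½(12 + -11)(2) = 1 cm
2–8 s: -11 × 6 = -66 cm
8–9 s: ½(-11 + 9)(1) = -1 cm
9–13 s: ½(9 + -5)(4) = 8 cm
Net displacement = -58 cm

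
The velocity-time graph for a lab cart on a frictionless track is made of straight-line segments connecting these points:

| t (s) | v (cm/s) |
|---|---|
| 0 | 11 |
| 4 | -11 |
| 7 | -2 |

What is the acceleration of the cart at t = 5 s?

Acceleration is the slope of the v-t graph on 4–7 s: (-2 − -11)/(7 − 4) = 3 cm/s².

3 cm/s²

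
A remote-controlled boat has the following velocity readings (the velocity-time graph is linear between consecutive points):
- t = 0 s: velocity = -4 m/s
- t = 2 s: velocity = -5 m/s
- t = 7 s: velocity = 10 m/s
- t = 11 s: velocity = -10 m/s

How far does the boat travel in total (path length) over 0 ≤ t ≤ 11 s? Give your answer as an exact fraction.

Distance (not displacement) is the total path length: add the absolute areas under v-t.
0–2 s: |½(-4 + -5)(2)| = 9 m
2–7 s: v = 0 at t = 11/3 s; triangle areas 25/6 + 50/3 = 125/6 m
7–11 s: v = 0 at t = 9 s; triangle areas 10 + 10 = 20 m
Total distance = 299/6 m

299/6 m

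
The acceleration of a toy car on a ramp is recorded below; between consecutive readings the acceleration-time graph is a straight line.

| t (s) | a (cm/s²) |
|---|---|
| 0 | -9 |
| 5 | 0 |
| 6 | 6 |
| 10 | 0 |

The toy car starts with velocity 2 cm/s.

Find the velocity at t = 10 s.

Δv equals the area under the a-t graph; then v = v₀ + Δv.
0–5 s: ½(-9 + 0)(5) = -22.5 cm/s
5–6 s: ½(0 + 6)(1) = 3 cm/s
6–10 s: ½(6 + 0)(4) = 12 cm/s
Δv = -7.5 cm/s, so v(10) = 2 + (-7.5) = -5.5 cm/s.

-5.5 cm/s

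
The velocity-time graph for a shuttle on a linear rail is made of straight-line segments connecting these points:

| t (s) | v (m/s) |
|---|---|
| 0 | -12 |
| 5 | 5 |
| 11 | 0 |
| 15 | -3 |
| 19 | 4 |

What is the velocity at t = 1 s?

-8.6 m/s

On 0–5 s the graph is linear from -12 to 5 m/s: v(1) = -12 + (5 − -12)·(1 − 0)/(5 − 0) = -8.6 m/s.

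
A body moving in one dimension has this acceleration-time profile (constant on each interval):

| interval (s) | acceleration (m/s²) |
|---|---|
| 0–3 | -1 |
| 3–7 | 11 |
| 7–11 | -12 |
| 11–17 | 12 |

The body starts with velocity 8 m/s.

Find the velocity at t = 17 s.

73 m/s

Δv equals the area under the a-t graph; then v = v₀ + Δv.
0–3 s: -1 × 3 = -3 m/s
3–7 s: 11 × 4 = 44 m/s
7–11 s: -12 × 4 = -48 m/s
11–17 s: 12 × 6 = 72 m/s
Δv = 65 m/s, so v(17) = 8 + (65) = 73 m/s.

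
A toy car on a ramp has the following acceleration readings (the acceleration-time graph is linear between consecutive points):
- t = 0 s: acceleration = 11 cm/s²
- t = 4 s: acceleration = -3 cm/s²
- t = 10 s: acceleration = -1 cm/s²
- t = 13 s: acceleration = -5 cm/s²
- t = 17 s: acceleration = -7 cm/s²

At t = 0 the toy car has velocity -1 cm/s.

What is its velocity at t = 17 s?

Δv equals the area under the a-t graph; then v = v₀ + Δv.
0–4 s: ½(11 + -3)(4) = 16 cm/s
4–10 s: ½(-3 + -1)(6) = -12 cm/s
10–13 s: ½(-1 + -5)(3) = -9 cm/s
13–17 s: ½(-5 + -7)(4) = -24 cm/s
Δv = -29 cm/s, so v(17) = -1 + (-29) = -30 cm/s.

-30 cm/s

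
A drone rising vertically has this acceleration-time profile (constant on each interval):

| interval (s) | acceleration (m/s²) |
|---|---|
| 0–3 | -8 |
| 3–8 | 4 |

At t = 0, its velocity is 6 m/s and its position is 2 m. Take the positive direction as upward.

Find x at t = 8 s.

On each constant-a segment, Δv = aΔt and Δx = v₀Δt + ½aΔt²; chain segment to segment.
0–3 s: v starts 6 m/s; Δx = 6·3 + ½·-8·3² = -18 m; v ends -18 m/s.
3–8 s: v starts -18 m/s; Δx = -18·5 + ½·4·5² = -40 m; v ends 2 m/s.
x(8) = 2 + Σ Δx = -56 m.

-56 m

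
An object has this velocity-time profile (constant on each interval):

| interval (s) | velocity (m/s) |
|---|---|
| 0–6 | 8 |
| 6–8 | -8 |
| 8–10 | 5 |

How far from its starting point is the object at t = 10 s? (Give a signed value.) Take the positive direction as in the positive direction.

Displacement is the signed area under the v-t curve.
0–6 s: 8 × 6 = 48 m
6–8 s: -8 × 2 = -16 m
8–10 s: 5 × 2 = 10 m
Net displacement = 42 m

42 m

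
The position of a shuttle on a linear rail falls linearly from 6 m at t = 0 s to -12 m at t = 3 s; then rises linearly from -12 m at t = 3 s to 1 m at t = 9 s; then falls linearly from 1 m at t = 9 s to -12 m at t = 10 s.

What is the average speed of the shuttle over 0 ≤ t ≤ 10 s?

Average speed = (total path length)/(elapsed time); on a piecewise-linear x-t graph the path length is Σ|Δx|.
0–3 s: |Δx| = |-12 − 6| = 18 m
3–9 s: |Δx| = |1 − -12| = 13 m
9–10 s: |Δx| = |-12 − 1| = 13 m
Total path = 44 m; average speed = 44/10 = 4.4 m/s.

4.4 m/s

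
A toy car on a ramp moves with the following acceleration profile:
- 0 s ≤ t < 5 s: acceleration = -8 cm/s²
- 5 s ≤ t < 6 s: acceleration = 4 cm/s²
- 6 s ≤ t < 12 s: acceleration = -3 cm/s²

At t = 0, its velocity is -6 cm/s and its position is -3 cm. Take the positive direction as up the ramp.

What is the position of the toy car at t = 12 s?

-483 cm

On each constant-a segment, Δv = aΔt and Δx = v₀Δt + ½aΔt²; chain segment to segment.
0–5 s: v starts -6 cm/s; Δx = -6·5 + ½·-8·5² = -130 cm; v ends -46 cm/s.
5–6 s: v starts -46 cm/s; Δx = -46·1 + ½·4·1² = -44 cm; v ends -42 cm/s.
6–12 s: v starts -42 cm/s; Δx = -42·6 + ½·-3·6² = -306 cm; v ends -60 cm/s.
x(12) = -3 + Σ Δx = -483 cm.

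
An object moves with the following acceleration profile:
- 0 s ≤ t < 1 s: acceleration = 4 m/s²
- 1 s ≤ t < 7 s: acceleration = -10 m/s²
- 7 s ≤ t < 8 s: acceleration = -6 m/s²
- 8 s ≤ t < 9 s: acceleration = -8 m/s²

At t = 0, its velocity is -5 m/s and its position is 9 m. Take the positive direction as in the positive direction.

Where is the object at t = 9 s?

On each constant-a segment, Δv = aΔt and Δx = v₀Δt + ½aΔt²; chain segment to segment.
0–1 s: v starts -5 m/s; Δx = -5·1 + ½·4·1² = -3 m; v ends -1 m/s.
1–7 s: v starts -1 m/s; Δx = -1·6 + ½·-10·6² = -186 m; v ends -61 m/s.
7–8 s: v starts -61 m/s; Δx = -61·1 + ½·-6·1² = -64 m; v ends -67 m/s.
8–9 s: v starts -67 m/s; Δx = -67·1 + ½·-8·1² = -71 m; v ends -75 m/s.
x(9) = 9 + Σ Δx = -315 m.

-315 m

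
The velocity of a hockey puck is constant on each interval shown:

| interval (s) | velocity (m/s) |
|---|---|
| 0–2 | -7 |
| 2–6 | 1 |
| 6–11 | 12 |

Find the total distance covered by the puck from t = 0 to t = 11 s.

Distance (not displacement) is the total path length: add the absolute areas under v-t.
0–2 s: |-7| × 2 = 14 m
2–6 s: |1| × 4 = 4 m
6–11 s: |12| × 5 = 60 m
Total distance = 78 m

78 m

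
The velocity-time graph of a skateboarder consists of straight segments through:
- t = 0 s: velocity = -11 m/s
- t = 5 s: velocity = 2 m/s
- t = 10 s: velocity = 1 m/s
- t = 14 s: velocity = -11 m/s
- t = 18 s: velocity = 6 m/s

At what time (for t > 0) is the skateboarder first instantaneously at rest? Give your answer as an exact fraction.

t = 55/13 s

v changes sign on 0–5 s (from -11 to 2); the graph is linear there, so v = 0 at t = 0 + (11)·(5 − 0)/(2 − -11) = 55/13 s.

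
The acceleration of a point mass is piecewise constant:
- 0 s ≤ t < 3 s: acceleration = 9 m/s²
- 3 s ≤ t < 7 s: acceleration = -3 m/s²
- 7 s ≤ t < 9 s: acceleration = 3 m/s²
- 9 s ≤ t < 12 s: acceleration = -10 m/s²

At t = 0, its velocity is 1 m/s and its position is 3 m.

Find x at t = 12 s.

193.5 m

On each constant-a segment, Δv = aΔt and Δx = v₀Δt + ½aΔt²; chain segment to segment.
0–3 s: v starts 1 m/s; Δx = 1·3 + ½·9·3² = 43.5 m; v ends 28 m/s.
3–7 s: v starts 28 m/s; Δx = 28·4 + ½·-3·4² = 88 m; v ends 16 m/s.
7–9 s: v starts 16 m/s; Δx = 16·2 + ½·3·2² = 38 m; v ends 22 m/s.
9–12 s: v starts 22 m/s; Δx = 22·3 + ½·-10·3² = 21 m; v ends -8 m/s.
x(12) = 3 + Σ Δx = 193.5 m.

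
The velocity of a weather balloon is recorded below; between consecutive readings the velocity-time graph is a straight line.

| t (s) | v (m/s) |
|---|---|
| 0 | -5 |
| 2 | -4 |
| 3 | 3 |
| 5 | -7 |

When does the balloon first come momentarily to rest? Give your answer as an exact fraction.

t = 18/7 s

v changes sign on 2–3 s (from -4 to 3); the graph is linear there, so v = 0 at t = 2 + (4)·(3 − 2)/(3 − -4) = 18/7 s.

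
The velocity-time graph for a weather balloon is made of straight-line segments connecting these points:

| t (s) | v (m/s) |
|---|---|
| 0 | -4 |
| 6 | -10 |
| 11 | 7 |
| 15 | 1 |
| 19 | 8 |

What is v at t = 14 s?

2.5 m/s

On 11–15 s the graph is linear from 7 to 1 m/s: v(14) = 7 + (1 − 7)·(14 − 11)/(15 − 11) = 2.5 m/s.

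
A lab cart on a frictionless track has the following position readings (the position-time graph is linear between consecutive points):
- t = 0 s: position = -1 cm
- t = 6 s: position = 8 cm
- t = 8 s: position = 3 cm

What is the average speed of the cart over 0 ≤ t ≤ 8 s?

1.75 cm/s

Average speed = (total path length)/(elapsed time); on a piecewise-linear x-t graph the path length is Σ|Δx|.
0–6 s: |Δx| = |8 − -1| = 9 cm
6–8 s: |Δx| = |3 − 8| = 5 cm
Total path = 14 cm; average speed = 14/8 = 1.75 cm/s.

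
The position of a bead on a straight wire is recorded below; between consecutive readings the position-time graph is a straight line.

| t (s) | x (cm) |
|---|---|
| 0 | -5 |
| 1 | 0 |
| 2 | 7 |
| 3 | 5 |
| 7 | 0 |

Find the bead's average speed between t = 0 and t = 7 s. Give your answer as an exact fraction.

Average speed = (total path length)/(elapsed time); on a piecewise-linear x-t graph the path length is Σ|Δx|.
0–1 s: |Δx| = |0 − -5| = 5 cm
1–2 s: |Δx| = |7 − 0| = 7 cm
2–3 s: |Δx| = |5 − 7| = 2 cm
3–7 s: |Δx| = |0 − 5| = 5 cm
Total path = 19 cm; average speed = 19/7 = 19/7 cm/s.

19/7 cm/s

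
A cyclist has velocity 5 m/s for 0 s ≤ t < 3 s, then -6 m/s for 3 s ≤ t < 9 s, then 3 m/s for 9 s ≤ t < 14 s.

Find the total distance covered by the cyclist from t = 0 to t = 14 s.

Distance (not displacement) is the total path length: add the absolute areas under v-t.
0–3 s: |5| × 3 = 15 m
3–9 s: |-6| × 6 = 36 m
9–14 s: |3| × 5 = 15 m
Total distance = 66 m

66 m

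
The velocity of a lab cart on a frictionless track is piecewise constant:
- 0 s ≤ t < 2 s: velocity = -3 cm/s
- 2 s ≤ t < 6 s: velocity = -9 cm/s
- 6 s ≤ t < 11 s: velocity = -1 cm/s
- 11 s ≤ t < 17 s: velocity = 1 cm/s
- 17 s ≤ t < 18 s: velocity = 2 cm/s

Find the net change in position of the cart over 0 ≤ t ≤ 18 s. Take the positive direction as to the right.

Net displacement equals the area under the velocity-time graph (areas below the axis count negative).
0–2 s: -3 × 2 = -6 cm
2–6 s: -9 × 4 = -36 cm
6–11 s: -1 × 5 = -5 cm
11–17 s: 1 × 6 = 6 cm
17–18 s: 2 × 1 = 2 cm
Net displacement = -39 cm

-39 cm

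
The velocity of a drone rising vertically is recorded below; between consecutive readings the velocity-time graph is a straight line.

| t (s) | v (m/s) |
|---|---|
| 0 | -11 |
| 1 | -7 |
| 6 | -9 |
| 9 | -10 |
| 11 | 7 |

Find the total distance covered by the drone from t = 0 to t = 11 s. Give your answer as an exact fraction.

2933/34 m

Distance (not displacement) is the total path length: add the absolute areas under v-t.
0–1 s: |½(-11 + -7)(1)| = 9 m
1–6 s: |½(-7 + -9)(5)| = 40 m
6–9 s: |½(-9 + -10)(3)| = 28.5 m
9–11 s: v = 0 at t = 173/17 s; triangle areas 100/17 + 49/17 = 149/17 m
Total distance = 2933/34 m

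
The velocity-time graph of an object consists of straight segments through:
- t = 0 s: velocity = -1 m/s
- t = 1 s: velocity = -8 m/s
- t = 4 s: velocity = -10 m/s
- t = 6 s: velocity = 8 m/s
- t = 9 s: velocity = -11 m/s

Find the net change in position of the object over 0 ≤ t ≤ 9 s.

-38 m

Net displacement equals the area under the velocity-time graph (areas below the axis count negative).
0–1 s: ½(-1 + -8)(1) = -4.5 m
1–4 s: ½(-8 + -10)(3) = -27 m
4–6 s: ½(-10 + 8)(2) = -2 m
6–9 s: ½(8 + -11)(3) = -4.5 m
Net displacement = -38 m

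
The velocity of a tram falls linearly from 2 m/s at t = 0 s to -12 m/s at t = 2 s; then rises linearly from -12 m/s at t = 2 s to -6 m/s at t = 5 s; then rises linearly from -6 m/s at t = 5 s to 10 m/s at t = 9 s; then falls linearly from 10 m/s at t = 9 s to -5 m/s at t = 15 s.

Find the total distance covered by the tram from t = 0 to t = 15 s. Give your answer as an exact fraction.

Total distance travelled is ∫|v| dt — sum the magnitudes of each area piece.
0–2 s: v = 0 at t = 2/7 s; triangle areas 2/7 + 72/7 = 74/7 m
2–5 s: |½(-12 + -6)(3)| = 27 m
5–9 s: v = 0 at t = 6.5 s; triangle areas 4.5 + 12.5 = 17 m
9–15 s: v = 0 at t = 13 s; triangle areas 20 + 5 = 25 m
Total distance = 557/7 m

557/7 m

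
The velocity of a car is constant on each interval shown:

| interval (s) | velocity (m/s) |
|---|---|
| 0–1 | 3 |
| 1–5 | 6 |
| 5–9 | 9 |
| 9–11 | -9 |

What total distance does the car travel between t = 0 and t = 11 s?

Distance (not displacement) is the total path length: add the absolute areas under v-t.
0–1 s: |3| × 1 = 3 m
1–5 s: |6| × 4 = 24 m
5–9 s: |9| × 4 = 36 m
9–11 s: |-9| × 2 = 18 m
Total distance = 81 m

81 m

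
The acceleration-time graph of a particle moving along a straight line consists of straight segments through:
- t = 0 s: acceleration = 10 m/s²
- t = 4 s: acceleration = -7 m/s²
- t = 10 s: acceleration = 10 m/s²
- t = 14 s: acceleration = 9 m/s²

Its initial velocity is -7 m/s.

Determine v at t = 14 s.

46 m/s

Δv equals the area under the a-t graph; then v = v₀ + Δv.
0–4 s: ½(10 + -7)(4) = 6 m/s
4–10 s: ½(-7 + 10)(6) = 9 m/s
10–14 s: ½(10 + 9)(4) = 38 m/s
Δv = 53 m/s, so v(14) = -7 + (53) = 46 m/s.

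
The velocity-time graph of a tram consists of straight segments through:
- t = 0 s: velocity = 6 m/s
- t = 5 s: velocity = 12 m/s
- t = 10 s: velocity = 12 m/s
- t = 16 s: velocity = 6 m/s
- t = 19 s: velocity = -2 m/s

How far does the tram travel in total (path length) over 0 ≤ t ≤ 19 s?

166.5 m

Distance (not displacement) is the total path length: add the absolute areas under v-t.
0–5 s: |½(6 + 12)(5)| = 45 m
5–10 s: |12| × 5 = 60 m
10–16 s: |½(12 + 6)(6)| = 54 m
16–19 s: v = 0 at t = 18.25 s; triangle areas 6.75 + 0.75 = 7.5 m
Total distance = 166.5 m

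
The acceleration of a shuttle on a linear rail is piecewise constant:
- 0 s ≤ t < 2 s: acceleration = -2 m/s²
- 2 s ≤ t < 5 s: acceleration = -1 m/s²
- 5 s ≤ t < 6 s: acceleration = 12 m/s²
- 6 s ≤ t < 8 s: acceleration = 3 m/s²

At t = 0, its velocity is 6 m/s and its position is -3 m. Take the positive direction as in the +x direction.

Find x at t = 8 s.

39.5 m

On each constant-a segment, Δv = aΔt and Δx = v₀Δt + ½aΔt²; chain segment to segment.
0–2 s: v starts 6 m/s; Δx = 6·2 + ½·-2·2² = 8 m; v ends 2 m/s.
2–5 s: v starts 2 m/s; Δx = 2·3 + ½·-1·3² = 1.5 m; v ends -1 m/s.
5–6 s: v starts -1 m/s; Δx = -1·1 + ½·12·1² = 5 m; v ends 11 m/s.
6–8 s: v starts 11 m/s; Δx = 11·2 + ½·3·2² = 28 m; v ends 17 m/s.
x(8) = -3 + Σ Δx = 39.5 m.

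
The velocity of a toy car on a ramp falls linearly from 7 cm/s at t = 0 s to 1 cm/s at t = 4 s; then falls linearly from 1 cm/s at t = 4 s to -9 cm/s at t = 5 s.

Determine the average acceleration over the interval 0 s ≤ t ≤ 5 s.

-3.2 cm/s²

Average acceleration = Δv/Δt = (-9 − 7)/(5 − 0) = -3.2 cm/s².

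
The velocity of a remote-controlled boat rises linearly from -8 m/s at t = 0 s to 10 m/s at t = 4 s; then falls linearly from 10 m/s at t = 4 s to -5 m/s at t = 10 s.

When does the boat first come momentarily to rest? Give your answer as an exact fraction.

v changes sign on 0–4 s (from -8 to 10); the graph is linear there, so v = 0 at t = 0 + (8)·(4 − 0)/(10 − -8) = 16/9 s.

t = 16/9 s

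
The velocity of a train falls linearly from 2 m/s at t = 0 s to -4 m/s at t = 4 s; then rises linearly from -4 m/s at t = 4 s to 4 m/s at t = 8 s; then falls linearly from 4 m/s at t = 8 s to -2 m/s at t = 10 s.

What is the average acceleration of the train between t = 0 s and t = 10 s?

Average acceleration = Δv/Δt = (-2 − 2)/(10 − 0) = -0.4 m/s².

-0.4 m/s²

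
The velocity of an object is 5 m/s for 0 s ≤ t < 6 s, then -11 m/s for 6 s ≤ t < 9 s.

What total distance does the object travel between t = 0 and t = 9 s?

63 m

Distance (not displacement) is the total path length: add the absolute areas under v-t.
0–6 s: |5| × 6 = 30 m
6–9 s: |-11| × 3 = 33 m
Total distance = 63 m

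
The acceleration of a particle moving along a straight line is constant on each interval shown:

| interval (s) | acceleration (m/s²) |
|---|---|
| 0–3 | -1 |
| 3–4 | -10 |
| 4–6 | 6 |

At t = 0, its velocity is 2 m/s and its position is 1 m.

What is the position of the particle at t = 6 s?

-13.5 m

On each constant-a segment, Δv = aΔt and Δx = v₀Δt + ½aΔt²; chain segment to segment.
0–3 s: v starts 2 m/s; Δx = 2·3 + ½·-1·3² = 1.5 m; v ends -1 m/s.
3–4 s: v starts -1 m/s; Δx = -1·1 + ½·-10·1² = -6 m; v ends -11 m/s.
4–6 s: v starts -11 m/s; Δx = -11·2 + ½·6·2² = -10 m; v ends 1 m/s.
x(6) = 1 + Σ Δx = -13.5 m.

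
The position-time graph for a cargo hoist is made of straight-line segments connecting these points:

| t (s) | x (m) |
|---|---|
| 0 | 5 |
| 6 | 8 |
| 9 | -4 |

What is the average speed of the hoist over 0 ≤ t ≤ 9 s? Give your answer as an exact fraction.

5/3 m/s

Average speed = (total path length)/(elapsed time); on a piecewise-linear x-t graph the path length is Σ|Δx|.
0–6 s: |Δx| = |8 − 5| = 3 m
6–9 s: |Δx| = |-4 − 8| = 12 m
Total path = 15 m; average speed = 15/9 = 5/3 m/s.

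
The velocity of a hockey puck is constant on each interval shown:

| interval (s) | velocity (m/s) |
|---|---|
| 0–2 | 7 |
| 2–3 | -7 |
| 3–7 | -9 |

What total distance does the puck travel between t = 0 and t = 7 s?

Distance (not displacement) is the total path length: add the absolute areas under v-t.
0–2 s: |7| × 2 = 14 m
2–3 s: |-7| × 1 = 7 m
3–7 s: |-9| × 4 = 36 m
Total distance = 57 m

57 m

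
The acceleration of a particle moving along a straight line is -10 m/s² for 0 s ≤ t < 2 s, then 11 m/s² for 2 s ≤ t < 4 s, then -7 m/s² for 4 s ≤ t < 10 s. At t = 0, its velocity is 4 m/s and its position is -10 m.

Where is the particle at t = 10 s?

On each constant-a segment, Δv = aΔt and Δx = v₀Δt + ½aΔt²; chain segment to segment.
0–2 s: v starts 4 m/s; Δx = 4·2 + ½·-10·2² = -12 m; v ends -16 m/s.
2–4 s: v starts -16 m/s; Δx = -16·2 + ½·11·2² = -10 m; v ends 6 m/s.
4–10 s: v starts 6 m/s; Δx = 6·6 + ½·-7·6² = -90 m; v ends -36 m/s.
x(10) = -10 + Σ Δx = -122 m.

-122 m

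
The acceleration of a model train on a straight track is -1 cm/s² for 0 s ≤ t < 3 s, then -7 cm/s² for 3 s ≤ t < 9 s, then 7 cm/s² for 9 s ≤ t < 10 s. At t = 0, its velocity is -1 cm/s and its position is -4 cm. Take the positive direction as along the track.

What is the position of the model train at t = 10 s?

On each constant-a segment, Δv = aΔt and Δx = v₀Δt + ½aΔt²; chain segment to segment.
0–3 s: v starts -1 cm/s; Δx = -1·3 + ½·-1·3² = -7.5 cm; v ends -4 cm/s.
3–9 s: v starts -4 cm/s; Δx = -4·6 + ½·-7·6² = -150 cm; v ends -46 cm/s.
9–10 s: v starts -46 cm/s; Δx = -46·1 + ½·7·1² = -42.5 cm; v ends -39 cm/s.
x(10) = -4 + Σ Δx = -204 cm.

-204 cm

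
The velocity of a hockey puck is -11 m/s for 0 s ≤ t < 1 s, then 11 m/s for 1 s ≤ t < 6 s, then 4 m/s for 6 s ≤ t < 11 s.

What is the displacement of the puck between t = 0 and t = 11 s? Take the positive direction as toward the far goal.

Net displacement equals the area under the velocity-time graph (areas below the axis count negative).
0–1 s: -11 × 1 = -11 m
1–6 s: 11 × 5 = 55 m
6–11 s: 4 × 5 = 20 m
Net displacement = 64 m

64 m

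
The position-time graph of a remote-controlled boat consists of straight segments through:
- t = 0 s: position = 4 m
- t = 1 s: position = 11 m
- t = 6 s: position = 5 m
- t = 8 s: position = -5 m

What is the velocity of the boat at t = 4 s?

-1.2 m/s

Velocity is the slope of the x-t graph on 1–6 s: (5 − 11)/(6 − 1) = -1.2 m/s.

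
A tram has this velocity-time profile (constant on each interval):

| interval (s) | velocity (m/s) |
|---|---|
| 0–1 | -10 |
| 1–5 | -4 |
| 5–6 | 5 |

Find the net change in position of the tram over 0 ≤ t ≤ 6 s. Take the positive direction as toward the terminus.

-21 m

Displacement is the signed area under the v-t curve.
0–1 s: -10 × 1 = -10 m
1–5 s: -4 × 4 = -16 m
5–6 s: 5 × 1 = 5 m
Net displacement = -21 m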